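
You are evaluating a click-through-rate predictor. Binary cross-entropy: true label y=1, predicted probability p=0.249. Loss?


BCE = -[y·ln(p) + (1-y)·ln(1-p)]
= -1·ln(0.249) - 0
= -ln(0.249) = 1.3903

1.3903


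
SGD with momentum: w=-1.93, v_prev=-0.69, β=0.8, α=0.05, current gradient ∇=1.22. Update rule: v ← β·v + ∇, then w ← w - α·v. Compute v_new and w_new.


v_new = 0.8·-0.69 + 1.22 = -0.552 + 1.22 = 0.668
w_new = -1.93 - 0.05·0.668 = -1.93 - 0.0334 = -1.9634

v_new=0.668, w_new=-1.9634


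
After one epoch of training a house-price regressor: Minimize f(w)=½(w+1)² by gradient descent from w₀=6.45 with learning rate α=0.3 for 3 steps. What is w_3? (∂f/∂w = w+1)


step 1: grad = 6.45+1 = 7.45; w = 6.45 - 0.3·(7.45) = 4.215
step 2: grad = 4.215+1 = 5.215; w = 4.215 - 0.3·(5.215) = 2.6505
step 3: grad = 2.6505+1 = 3.6505; w = 2.6505 - 0.3·(3.6505) = 1.55535

1.55535


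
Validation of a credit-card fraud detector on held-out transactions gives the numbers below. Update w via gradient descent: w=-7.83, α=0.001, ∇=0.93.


w_new = w - α·∇
= -7.83 - 0.001·0.93
= -7.83 - 0.00093
= -7.83093

-7.83093


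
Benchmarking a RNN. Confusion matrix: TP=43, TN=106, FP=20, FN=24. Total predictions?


Total = TP + TN + FP + FN
= 43 + 106 + 20 + 24
= 193
(Predicted positive: 63, predicted negative: 130)

193


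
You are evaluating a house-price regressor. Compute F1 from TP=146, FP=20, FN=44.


Precision = 146/166 = 0.8795
Recall = 146/190 = 0.7684
F1 = 2·P·R/(P+R) = 2·TP/(2·TP+FP+FN) = 292/(292+20+44) = 292/356 = 0.8202

0.8202


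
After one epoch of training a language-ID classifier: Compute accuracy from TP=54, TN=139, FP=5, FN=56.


Accuracy = (TP+TN)/(TP+TN+FP+FN)
= (54+139)/(254)
= 193/254 = 75.98%

75.98%


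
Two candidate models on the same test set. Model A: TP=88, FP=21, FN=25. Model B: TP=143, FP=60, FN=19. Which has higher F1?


Model A: P=88/109=0.8073, R=88/113=0.7788, F1=2PR/(P+R)=2TP/(2TP+FP+FN)=176/222=0.7928
Model B: P=143/203=0.7044, R=143/162=0.8827, F1=2PR/(P+R)=2TP/(2TP+FP+FN)=286/365=0.7836
0.7928 > 0.7836 → Model A

Model A


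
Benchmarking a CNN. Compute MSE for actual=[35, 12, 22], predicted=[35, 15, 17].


Squared errors: (35-35)²=0, (12-15)²=9, (22-17)²=25
Sum = 34
MSE = 34/3 = 34/3

34/3


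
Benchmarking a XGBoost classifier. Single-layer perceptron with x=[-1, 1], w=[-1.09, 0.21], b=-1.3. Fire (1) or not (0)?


z = (-1)·(-1.09) + (1)·(0.21) - 1.3
  = 0.0
step(z) = 1 (z≥0)

1


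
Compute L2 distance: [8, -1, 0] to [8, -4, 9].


d = √((8-8)² + (-1+ 4)² + (0-9)²)
  = √(0 + 9 + 81)
  = √90 = 9.4868

9.4868


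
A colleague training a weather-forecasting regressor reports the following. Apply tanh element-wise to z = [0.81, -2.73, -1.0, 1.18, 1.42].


tanh(0.81) = 0.6696
tanh(-2.73) = -0.9915
tanh(-1.0) = -0.7616
tanh(1.18) = 0.8275
tanh(1.42) = 0.8896
result = [0.6696, -0.9915, -0.7616, 0.8275, 0.8896]

[0.6696, -0.9915, -0.7616, 0.8275, 0.8896]


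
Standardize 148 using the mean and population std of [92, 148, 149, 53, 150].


μ = 118.4, σ = 39.4593
z = (148 - 118.4)/39.4593 = 0.7501

0.7501


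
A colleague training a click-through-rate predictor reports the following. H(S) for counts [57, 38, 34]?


Probabilities: [57/129, 38/129, 34/129] ≈ [0.4419, 0.2946, 0.2636]
H = -((57/129)·log₂(57/129) + (38/129)·log₂(38/129) + (34/129)·log₂(34/129))
  = 1.5471 bits

1.5471 bits


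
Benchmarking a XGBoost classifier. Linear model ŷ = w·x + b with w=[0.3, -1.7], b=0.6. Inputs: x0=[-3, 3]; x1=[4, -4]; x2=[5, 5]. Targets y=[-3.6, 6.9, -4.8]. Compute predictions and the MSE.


ŷ0 = (0.3)·(-3) + (-1.7)·(3) + 0.6 = -5.4
ŷ1 = (0.3)·(4) + (-1.7)·(-4) + 0.6 = 8.6
ŷ2 = (0.3)·(5) + (-1.7)·(5) + 0.6 = -6.4
errors² = [3.24, 2.89, 2.56]
MSE = 8.6900/3 = 2.8967

2.8967


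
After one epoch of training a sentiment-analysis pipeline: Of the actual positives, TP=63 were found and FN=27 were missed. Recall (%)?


Recall = TP/(TP+FN)
= 63/(63+27)
= 63/90 = 70.0%

70.0%


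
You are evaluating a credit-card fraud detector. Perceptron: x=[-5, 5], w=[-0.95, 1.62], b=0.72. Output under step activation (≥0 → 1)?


z = (-5)·(-0.95) + (5)·(1.62) + 0.72
  = 13.57
step(z) = 1 (z≥0)

1


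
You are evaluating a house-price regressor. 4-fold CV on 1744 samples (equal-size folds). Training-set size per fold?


Fold size = 1744/4 = 436
Training per fold = 1744 - 436 = 1308

1308


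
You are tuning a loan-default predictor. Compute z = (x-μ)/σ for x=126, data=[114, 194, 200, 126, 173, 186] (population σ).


μ = 165.5, σ = 33.3954
z = (126 - 165.5)/33.3954 = -1.1828

-1.1828


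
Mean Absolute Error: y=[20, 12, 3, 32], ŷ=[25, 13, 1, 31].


Absolute errors: |20-25|=5, |12-13|=1, |3-1|=2, |32-31|=1
Sum = 9
MAE = 9/4 = 9/4

9/4


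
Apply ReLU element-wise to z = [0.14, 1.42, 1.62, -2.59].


ReLU(0.14) = max(0, 0.14) = 0.14
ReLU(1.42) = max(0, 1.42) = 1.42
ReLU(1.62) = max(0, 1.62) = 1.62
ReLU(-2.59) = max(0, -2.59) = 0.0
result = [0.14, 1.42, 1.62, 0.0]

[0.14, 1.42, 1.62, 0.0]


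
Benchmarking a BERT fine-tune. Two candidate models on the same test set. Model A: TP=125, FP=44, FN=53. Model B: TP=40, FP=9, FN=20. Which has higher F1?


Model A: P=125/169=0.7396, R=125/178=0.7022, F1=2PR/(P+R)=2TP/(2TP+FP+FN)=250/347=0.7205
Model B: P=40/49=0.8163, R=40/60=0.6667, F1=2PR/(P+R)=2TP/(2TP+FP+FN)=80/109=0.7339
0.7205 < 0.7339 → Model B

Model B


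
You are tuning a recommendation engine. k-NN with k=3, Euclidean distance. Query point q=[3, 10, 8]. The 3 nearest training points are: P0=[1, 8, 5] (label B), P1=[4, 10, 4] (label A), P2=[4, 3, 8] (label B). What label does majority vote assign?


d(q,P0) = 4.1231  (label B)
d(q,P1) = 4.1231  (label A)
d(q,P2) = 7.0711  (label B)
Votes: A=1, B=2
Majority → B

B


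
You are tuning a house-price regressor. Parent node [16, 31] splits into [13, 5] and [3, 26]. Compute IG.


Parent = [16, 31], H_parent = 0.9252
H_left = 0.8524 (n=18), H_right = 0.4798 (n=29)
H_children = (18/47)·0.8524 + (29/47)·0.4798 = 0.6225
IG = 0.9252 - 0.6225 = 0.3027

0.3027


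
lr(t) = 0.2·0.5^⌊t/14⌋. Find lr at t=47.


n_drops = ⌊47/14⌋ = 3
lr = 0.2·0.5^3 = 0.2·0.125 = 0.025

0.025


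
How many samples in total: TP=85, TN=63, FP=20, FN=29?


Total = TP + TN + FP + FN
= 85 + 63 + 20 + 29
= 197
(Predicted positive: 105, predicted negative: 92)

197


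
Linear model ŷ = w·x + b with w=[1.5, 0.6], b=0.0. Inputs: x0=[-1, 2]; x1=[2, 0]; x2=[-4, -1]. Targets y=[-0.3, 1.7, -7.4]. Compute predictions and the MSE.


ŷ0 = (1.5)·(-1) + (0.6)·(2) + 0.0 = -0.3
ŷ1 = (1.5)·(2) + (0.6)·(0) + 0.0 = 3.0
ŷ2 = (1.5)·(-4) + (0.6)·(-1) + 0.0 = -6.6
errors² = [0.0, 1.69, 0.64]
MSE = 2.3300/3 = 0.7767

0.7767


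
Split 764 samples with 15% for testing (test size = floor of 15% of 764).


Test = ⌊764·15/100⌋ = 114
Train = 764 - 114 = 650

Train: 650, Test: 114


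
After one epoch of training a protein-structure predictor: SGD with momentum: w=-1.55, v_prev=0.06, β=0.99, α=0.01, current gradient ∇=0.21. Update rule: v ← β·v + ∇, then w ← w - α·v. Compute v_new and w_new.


v_new = 0.99·0.06 + 0.21 = 0.0594 + 0.21 = 0.2694
w_new = -1.55 - 0.01·0.2694 = -1.55 - 0.002694 = -1.552694

v_new=0.2694, w_new=-1.552694


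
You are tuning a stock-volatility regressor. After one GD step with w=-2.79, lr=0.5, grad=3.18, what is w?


w_new = w - α·∇
= -2.79 - 0.5·3.18
= -2.79 - 1.59
= -4.38

-4.38


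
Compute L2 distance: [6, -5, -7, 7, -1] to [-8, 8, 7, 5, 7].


d = √((6+ 8)² + (-5-8)² + (-7-7)² + (7-5)² + (-1-7)²)
  = √(196 + 169 + 196 + 4 + 64)
  = √629 = 25.0799

25.0799


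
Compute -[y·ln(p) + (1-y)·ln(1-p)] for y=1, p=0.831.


BCE = -[y·ln(p) + (1-y)·ln(1-p)]
= -1·ln(0.831) - 0
= -ln(0.831) = 0.1851

0.1851


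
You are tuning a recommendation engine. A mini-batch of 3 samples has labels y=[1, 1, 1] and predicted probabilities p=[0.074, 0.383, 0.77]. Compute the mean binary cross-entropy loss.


L[0] = -ln(0.074) = 2.6037
L[1] = -ln(0.383) = 0.9597
L[2] = -ln(0.77) = 0.2614
mean = (2.6037 + 0.9597 + 0.2614)/3 = 1.2749

1.2749


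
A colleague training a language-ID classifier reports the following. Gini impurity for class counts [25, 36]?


Probabilities: [25/61, 36/61] ≈ [0.4098, 0.5902]
Σpᵢ² = (625 + 1296)/61² = 1921/3721
Gini = 1 - Σpᵢ² = 1 - 1921/3721 = 0.4837

0.4837


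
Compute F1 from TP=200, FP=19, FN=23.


Precision = 200/219 = 0.9132
Recall = 200/223 = 0.8969
F1 = 2·P·R/(P+R) = 2·TP/(2·TP+FP+FN) = 400/(400+19+23) = 400/442 = 0.905

0.905


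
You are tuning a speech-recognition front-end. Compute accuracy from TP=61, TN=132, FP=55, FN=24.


Accuracy = (TP+TN)/(TP+TN+FP+FN)
= (61+132)/(272)
= 193/272 = 70.96%

70.96%


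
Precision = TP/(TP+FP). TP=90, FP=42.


Precision = TP/(TP+FP)
= 90/(90+42)
= 90/132 = 68.18%

68.18%


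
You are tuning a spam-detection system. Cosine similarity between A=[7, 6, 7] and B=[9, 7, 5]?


A·B = 7·9 + 6·7 + 7·5 = 140
‖A‖ = √134 = 11.5758, ‖B‖ = √155 = 12.4499
cos = 140/(√134·√155) = 140/√20770 = 0.9714

0.9714


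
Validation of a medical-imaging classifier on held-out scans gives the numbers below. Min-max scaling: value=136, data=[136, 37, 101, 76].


min=37, max=136
(136-37)/(136-37) = 99/99 = 1.0

1.0


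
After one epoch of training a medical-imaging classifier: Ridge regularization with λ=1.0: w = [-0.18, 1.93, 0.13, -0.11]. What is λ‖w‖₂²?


‖w‖₂² = (-0.18)² + (1.93)² + (0.13)² + (-0.11)²
     = 0.0324 + 3.7249 + 0.0169 + 0.0121
     = 3.7863
λ·‖w‖₂² = 1.0·3.7863 = 3.7863

3.7863


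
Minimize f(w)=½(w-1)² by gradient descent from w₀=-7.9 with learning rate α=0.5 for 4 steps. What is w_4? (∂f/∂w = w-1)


step 1: grad = -7.9-1 = -8.9; w = -7.9 - 0.5·(-8.9) = -3.45
step 2: grad = -3.45-1 = -4.45; w = -3.45 - 0.5·(-4.45) = -1.225
step 3: grad = -1.225-1 = -2.225; w = -1.225 - 0.5·(-2.225) = -0.1125
step 4: grad = -0.1125-1 = -1.1125; w = -0.1125 - 0.5·(-1.1125) = 0.44375

0.44375


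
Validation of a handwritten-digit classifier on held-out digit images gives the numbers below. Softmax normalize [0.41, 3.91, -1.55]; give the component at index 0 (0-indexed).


Exponentials: e^0.41=1.5068, e^3.91=49.899, e^-1.55=0.2122
Sum = 51.618
Softmax = [0.0292, 0.9667, 0.0041]
p[0] = 1.5068/51.618 = 0.0292

0.0292


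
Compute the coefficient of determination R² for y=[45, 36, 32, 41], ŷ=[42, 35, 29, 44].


ȳ = 38.5
SS_res = Σ(y-ŷ)² = 28
SS_tot = Σ(y-ȳ)² = 97
R² = 1 - SS_res/SS_tot = 1 - 0.2887 = 0.7113

0.7113


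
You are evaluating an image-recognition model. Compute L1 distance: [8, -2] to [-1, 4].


d = |8+ 1| + |-2-4|
  = 9 + 6
  = 15

15


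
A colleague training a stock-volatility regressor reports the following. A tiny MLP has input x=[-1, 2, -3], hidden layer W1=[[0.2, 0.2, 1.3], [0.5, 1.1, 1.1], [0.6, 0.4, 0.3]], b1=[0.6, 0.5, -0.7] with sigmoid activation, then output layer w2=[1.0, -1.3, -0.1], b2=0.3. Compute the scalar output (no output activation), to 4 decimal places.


z1[0] = (0.2)·(-1) + (0.2)·(2) + (1.3)·(-3) + 0.6 = -3.1
z1[1] = (0.5)·(-1) + (1.1)·(2) + (1.1)·(-3) + 0.5 = -1.1
z1[2] = (0.6)·(-1) + (0.4)·(2) + (0.3)·(-3) - 0.7 = -1.4
h = sigmoid(z1) = [0.0431, 0.2497, 0.1978]
output = (1.0)·(0.0431) + (-1.3)·(0.2497) + (-0.1)·(0.1978) + 0.3 = -0.0013

-0.0013


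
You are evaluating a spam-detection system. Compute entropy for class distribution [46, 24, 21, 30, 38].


Probabilities: [46/159, 24/159, 21/159, 30/159, 38/159] ≈ [0.2893, 0.1509, 0.1321, 0.1887, 0.239]
H = -((46/159)·log₂(46/159) + (24/159)·log₂(24/159) + (21/159)·log₂(21/159) + (30/159)·log₂(30/159) + (38/159)·log₂(38/159))
  = 2.2626 bits

2.2626 bits


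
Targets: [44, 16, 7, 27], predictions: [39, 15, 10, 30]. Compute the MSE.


Squared errors: (44-39)²=25, (16-15)²=1, (7-10)²=9, (27-30)²=9
Sum = 44
MSE = 44/4 = 11

11


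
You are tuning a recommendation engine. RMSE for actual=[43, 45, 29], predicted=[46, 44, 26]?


MSE = 19/3 = 6.3333
RMSE = √(19/3) = 2.5166

2.5166


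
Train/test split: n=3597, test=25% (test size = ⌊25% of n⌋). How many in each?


Test = ⌊3597·25/100⌋ = 899
Train = 3597 - 899 = 2698

Train: 2698, Test: 899


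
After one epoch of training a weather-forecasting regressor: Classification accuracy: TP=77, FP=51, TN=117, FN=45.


Accuracy = (TP+TN)/(TP+TN+FP+FN)
= (77+117)/(290)
= 194/290 = 66.9%

66.9%


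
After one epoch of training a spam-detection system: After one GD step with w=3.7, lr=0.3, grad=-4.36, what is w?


w_new = w - α·∇
= 3.7 - 0.3·-4.36
= 3.7 + 1.308
= 5.008

5.008


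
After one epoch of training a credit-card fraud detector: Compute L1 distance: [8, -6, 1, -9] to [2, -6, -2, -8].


d = |8-2| + |-6+ 6| + |1+ 2| + |-9+ 8|
  = 6 + 0 + 3 + 1
  = 10

10


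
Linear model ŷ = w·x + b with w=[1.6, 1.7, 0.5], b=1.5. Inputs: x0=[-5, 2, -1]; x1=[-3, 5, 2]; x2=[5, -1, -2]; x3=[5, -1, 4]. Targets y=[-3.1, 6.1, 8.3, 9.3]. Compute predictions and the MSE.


ŷ0 = (1.6)·(-5) + (1.7)·(2) + (0.5)·(-1) + 1.5 = -3.6
ŷ1 = (1.6)·(-3) + (1.7)·(5) + (0.5)·(2) + 1.5 = 6.2
ŷ2 = (1.6)·(5) + (1.7)·(-1) + (0.5)·(-2) + 1.5 = 6.8
ŷ3 = (1.6)·(5) + (1.7)·(-1) + (0.5)·(4) + 1.5 = 9.8
errors² = [0.25, 0.01, 2.25, 0.25]
MSE = 2.7600/4 = 0.69

0.69


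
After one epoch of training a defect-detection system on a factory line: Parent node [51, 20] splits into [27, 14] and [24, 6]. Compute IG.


Parent = [51, 20], H_parent = 0.8577
H_left = 0.9262 (n=41), H_right = 0.7219 (n=30)
H_children = (41/71)·0.9262 + (30/71)·0.7219 = 0.8399
IG = 0.8577 - 0.8399 = 0.0178

0.0178


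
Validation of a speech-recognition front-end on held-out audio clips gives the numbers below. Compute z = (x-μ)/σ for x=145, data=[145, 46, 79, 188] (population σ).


μ = 114.5, σ = 55.4189
z = (145 - 114.5)/55.4189 = 0.5504

0.5504


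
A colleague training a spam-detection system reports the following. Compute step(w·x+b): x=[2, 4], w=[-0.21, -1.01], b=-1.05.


z = (2)·(-0.21) + (4)·(-1.01) - 1.05
  = -5.51
step(z) = 0 (z<0)

0


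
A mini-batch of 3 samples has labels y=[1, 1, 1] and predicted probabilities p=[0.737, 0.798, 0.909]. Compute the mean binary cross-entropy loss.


L[0] = -ln(0.737) = 0.3052
L[1] = -ln(0.798) = 0.2256
L[2] = -ln(0.909) = 0.0954
mean = (0.3052 + 0.2256 + 0.0954)/3 = 0.2087

0.2087


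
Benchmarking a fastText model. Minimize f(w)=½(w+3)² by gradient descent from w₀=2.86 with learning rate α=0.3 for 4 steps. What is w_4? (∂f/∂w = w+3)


step 1: grad = 2.86+3 = 5.86; w = 2.86 - 0.3·(5.86) = 1.102
step 2: grad = 1.102+3 = 4.102; w = 1.102 - 0.3·(4.102) = -0.1286
step 3: grad = -0.1286+3 = 2.8714; w = -0.1286 - 0.3·(2.8714) = -0.99002
step 4: grad = -0.99002+3 = 2.00998; w = -0.99002 - 0.3·(2.00998) = -1.593014

-1.593014


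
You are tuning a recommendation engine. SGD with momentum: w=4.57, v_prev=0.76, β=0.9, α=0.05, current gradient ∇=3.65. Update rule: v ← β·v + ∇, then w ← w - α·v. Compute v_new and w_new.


v_new = 0.9·0.76 + 3.65 = 0.684 + 3.65 = 4.334
w_new = 4.57 - 0.05·4.334 = 4.57 - 0.2167 = 4.3533

v_new=4.334, w_new=4.3533


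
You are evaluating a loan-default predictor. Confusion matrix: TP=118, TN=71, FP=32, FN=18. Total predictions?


Total = TP + TN + FP + FN
= 118 + 71 + 32 + 18
= 239
(Predicted positive: 150, predicted negative: 89)

239


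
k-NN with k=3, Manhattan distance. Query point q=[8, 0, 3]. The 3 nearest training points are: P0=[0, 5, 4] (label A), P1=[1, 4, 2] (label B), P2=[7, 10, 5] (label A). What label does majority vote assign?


d(q,P0) = 14  (label A)
d(q,P1) = 12  (label B)
d(q,P2) = 13  (label A)
Votes: A=2, B=1
Majority → A

A


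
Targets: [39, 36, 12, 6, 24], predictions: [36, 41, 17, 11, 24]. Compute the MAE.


Absolute errors: |39-36|=3, |36-41|=5, |12-17|=5, |6-11|=5, |24-24|=0
Sum = 18
MAE = 18/5 = 18/5

18/5


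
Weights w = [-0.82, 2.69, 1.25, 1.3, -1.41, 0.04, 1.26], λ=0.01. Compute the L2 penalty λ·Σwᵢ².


‖w‖₂² = (-0.82)² + (2.69)² + (1.25)² + (1.3)² + (-1.41)² + (0.04)² + (1.26)²
     = 0.6724 + 7.2361 + 1.5625 + 1.69 + 1.9881 + 0.0016 + 1.5876
     = 14.7383
λ·‖w‖₂² = 0.01·14.7383 = 0.147383

0.147383


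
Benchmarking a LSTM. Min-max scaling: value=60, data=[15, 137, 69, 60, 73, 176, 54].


min=15, max=176
(60-15)/(176-15) = 45/161 = 0.2795

0.2795


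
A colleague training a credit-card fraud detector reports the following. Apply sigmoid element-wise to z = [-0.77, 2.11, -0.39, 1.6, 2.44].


σ(-0.77) = 1/(1+e^0.77) = 0.3165
σ(2.11) = 1/(1+e^-2.11) = 0.8919
σ(-0.39) = 1/(1+e^0.39) = 0.4037
σ(1.6) = 1/(1+e^-1.6) = 0.832
σ(2.44) = 1/(1+e^-2.44) = 0.9198
result = [0.3165, 0.8919, 0.4037, 0.832, 0.9198]

[0.3165, 0.8919, 0.4037, 0.832, 0.9198]


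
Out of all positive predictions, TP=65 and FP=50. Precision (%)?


Precision = TP/(TP+FP)
= 65/(65+50)
= 65/115 = 56.52%

56.52%


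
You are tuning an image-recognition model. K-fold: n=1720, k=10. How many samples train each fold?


Fold size = 1720/10 = 172
Training per fold = 1720 - 172 = 1548

1548


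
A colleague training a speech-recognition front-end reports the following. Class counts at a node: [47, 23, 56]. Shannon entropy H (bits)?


Probabilities: [47/126, 23/126, 56/126] ≈ [0.373, 0.1825, 0.4444]
H = -((47/126)·log₂(47/126) + (23/126)·log₂(23/126) + (56/126)·log₂(56/126))
  = 1.4986 bits

1.4986 bits


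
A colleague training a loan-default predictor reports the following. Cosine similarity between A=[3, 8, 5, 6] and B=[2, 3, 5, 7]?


A·B = 3·2 + 8·3 + 5·5 + 6·7 = 97
‖A‖ = √134 = 11.5758, ‖B‖ = √87 = 9.3274
cos = 97/(√134·√87) = 97/√11658 = 0.8984

0.8984


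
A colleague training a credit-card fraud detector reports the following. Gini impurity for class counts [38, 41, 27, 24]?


Probabilities: [38/130, 41/130, 27/130, 24/130] ≈ [0.2923, 0.3154, 0.2077, 0.1846]
Σpᵢ² = (1444 + 1681 + 729 + 576)/130² = 4430/16900
Gini = 1 - Σpᵢ² = 1 - 4430/16900 = 0.7379

0.7379


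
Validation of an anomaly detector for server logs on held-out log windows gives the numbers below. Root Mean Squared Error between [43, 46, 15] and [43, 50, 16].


MSE = 17/3 = 5.6667
RMSE = √(17/3) = 2.3805

2.3805


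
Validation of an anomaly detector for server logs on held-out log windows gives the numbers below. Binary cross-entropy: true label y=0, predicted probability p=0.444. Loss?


BCE = -[y·ln(p) + (1-y)·ln(1-p)]
= -0 - 1·ln(1-0.444)
= -ln(0.556) = 0.587

0.587


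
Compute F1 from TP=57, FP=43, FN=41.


Precision = 57/100 = 0.57
Recall = 57/98 = 0.5816
F1 = 2·P·R/(P+R) = 2·TP/(2·TP+FP+FN) = 114/(114+43+41) = 114/198 = 0.5758

0.5758


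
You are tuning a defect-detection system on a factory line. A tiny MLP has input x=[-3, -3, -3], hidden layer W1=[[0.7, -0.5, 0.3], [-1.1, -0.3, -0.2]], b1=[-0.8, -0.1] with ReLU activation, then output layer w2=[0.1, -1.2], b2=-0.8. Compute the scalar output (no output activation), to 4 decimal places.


z1[0] = (0.7)·(-3) + (-0.5)·(-3) + (0.3)·(-3) - 0.8 = -2.3
z1[1] = (-1.1)·(-3) + (-0.3)·(-3) + (-0.2)·(-3) - 0.1 = 4.7
h = ReLU(z1) = [0.0, 4.7]
output = (0.1)·(0.0) + (-1.2)·(4.7) - 0.8 = -6.44

-6.44


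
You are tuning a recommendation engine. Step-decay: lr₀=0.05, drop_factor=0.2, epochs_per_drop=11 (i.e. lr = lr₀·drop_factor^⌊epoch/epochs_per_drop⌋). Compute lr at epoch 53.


n_drops = ⌊53/11⌋ = 4
lr = 0.05·0.2^4 = 0.05·0.0016 = 0.00008

0.00008


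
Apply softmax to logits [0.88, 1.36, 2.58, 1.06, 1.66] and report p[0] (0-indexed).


Exponentials: e^0.88=2.4109, e^1.36=3.8962, e^2.58=13.1971, e^1.06=2.8864, e^1.66=5.2593
Sum = 27.6499
Softmax = [0.0872, 0.1409, 0.4773, 0.1044, 0.1902]
p[0] = 2.4109/27.6499 = 0.0872

0.0872


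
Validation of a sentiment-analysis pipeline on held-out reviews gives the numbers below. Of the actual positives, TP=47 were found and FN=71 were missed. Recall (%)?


Recall = TP/(TP+FN)
= 47/(47+71)
= 47/118 = 39.83%

39.83%


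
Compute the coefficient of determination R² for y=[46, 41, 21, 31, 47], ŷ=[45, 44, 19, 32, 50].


ȳ = 37.2
SS_res = Σ(y-ŷ)² = 24
SS_tot = Σ(y-ȳ)² = 488.8
R² = 1 - SS_res/SS_tot = 1 - 0.0491 = 0.9509

0.9509


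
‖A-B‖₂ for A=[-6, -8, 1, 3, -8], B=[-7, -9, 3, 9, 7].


d = √((-6+ 7)² + (-8+ 9)² + (1-3)² + (3-9)² + (-8-7)²)
  = √(1 + 1 + 4 + 36 + 225)
  = √267 = 16.3401

16.3401


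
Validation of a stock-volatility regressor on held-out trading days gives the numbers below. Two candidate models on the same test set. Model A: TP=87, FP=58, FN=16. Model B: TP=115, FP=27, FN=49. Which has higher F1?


Model A: P=87/145=0.6, R=87/103=0.8447, F1=2PR/(P+R)=2TP/(2TP+FP+FN)=174/248=0.7016
Model B: P=115/142=0.8099, R=115/164=0.7012, F1=2PR/(P+R)=2TP/(2TP+FP+FN)=230/306=0.7516
0.7016 < 0.7516 → Model B

Model B


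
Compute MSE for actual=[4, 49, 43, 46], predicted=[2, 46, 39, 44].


Squared errors: (4-2)²=4, (49-46)²=9, (43-39)²=16, (46-44)²=4
Sum = 33
MSE = 33/4 = 33/4

33/4


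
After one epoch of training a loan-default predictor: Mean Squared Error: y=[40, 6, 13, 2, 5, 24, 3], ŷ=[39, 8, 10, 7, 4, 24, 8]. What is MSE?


Squared errors: (40-39)²=1, (6-8)²=4, (13-10)²=9, (2-7)²=25, (5-4)²=1, (24-24)²=0, (3-8)²=25
Sum = 65
MSE = 65/7 = 65/7

65/7


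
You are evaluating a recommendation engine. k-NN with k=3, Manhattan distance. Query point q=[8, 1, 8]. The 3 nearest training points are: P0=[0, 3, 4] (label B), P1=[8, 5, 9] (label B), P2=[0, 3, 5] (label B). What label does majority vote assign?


d(q,P0) = 14  (label B)
d(q,P1) = 5  (label B)
d(q,P2) = 13  (label B)
Votes: A=0, B=3
Majority → B

B


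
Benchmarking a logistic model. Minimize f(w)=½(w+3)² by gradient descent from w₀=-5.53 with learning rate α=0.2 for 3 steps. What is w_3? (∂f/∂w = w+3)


step 1: grad = -5.53+3 = -2.53; w = -5.53 - 0.2·(-2.53) = -5.024
step 2: grad = -5.024+3 = -2.024; w = -5.024 - 0.2·(-2.024) = -4.6192
step 3: grad = -4.6192+3 = -1.6192; w = -4.6192 - 0.2·(-1.6192) = -4.29536

-4.29536


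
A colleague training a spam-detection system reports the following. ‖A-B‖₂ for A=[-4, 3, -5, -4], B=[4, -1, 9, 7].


d = √((-4-4)² + (3+ 1)² + (-5-9)² + (-4-7)²)
  = √(64 + 16 + 196 + 121)
  = √397 = 19.9249

19.9249


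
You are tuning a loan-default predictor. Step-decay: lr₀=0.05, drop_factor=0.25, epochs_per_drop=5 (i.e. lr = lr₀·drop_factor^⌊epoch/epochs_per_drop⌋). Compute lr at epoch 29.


n_drops = ⌊29/5⌋ = 5
lr = 0.05·0.25^5 = 0.05·0.0009765625 = 0.000048828125

0.000048828125


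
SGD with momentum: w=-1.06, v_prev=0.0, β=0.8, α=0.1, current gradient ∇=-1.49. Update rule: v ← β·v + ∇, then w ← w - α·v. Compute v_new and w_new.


v_new = 0.8·0.0 - 1.49 = 0 - 1.49 = -1.49
w_new = -1.06 - 0.1·-1.49 = -1.06 + 0.149 = -0.911

v_new=-1.49, w_new=-0.911


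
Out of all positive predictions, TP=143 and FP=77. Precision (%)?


Precision = TP/(TP+FP)
= 143/(143+77)
= 143/220 = 65.0%

65.0%


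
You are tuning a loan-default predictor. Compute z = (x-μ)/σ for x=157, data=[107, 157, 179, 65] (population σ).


μ = 127, σ = 44.2945
z = (157 - 127)/44.2945 = 0.6773

0.6773


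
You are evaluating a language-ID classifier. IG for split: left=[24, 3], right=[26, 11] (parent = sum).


Parent = [50, 14], H_parent = 0.7579
H_left = 0.5033 (n=27), H_right = 0.878 (n=37)
H_children = (27/64)·0.5033 + (37/64)·0.878 = 0.7199
IG = 0.7579 - 0.7199 = 0.038

0.038


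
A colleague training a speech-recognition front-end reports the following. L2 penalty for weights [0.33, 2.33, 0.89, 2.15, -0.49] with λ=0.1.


‖w‖₂² = (0.33)² + (2.33)² + (0.89)² + (2.15)² + (-0.49)²
     = 0.1089 + 5.4289 + 0.7921 + 4.6225 + 0.2401
     = 11.1925
λ·‖w‖₂² = 0.1·11.1925 = 1.11925

1.11925


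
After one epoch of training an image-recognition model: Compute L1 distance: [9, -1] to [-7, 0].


d = |9+ 7| + |-1-0|
  = 16 + 1
  = 17

17


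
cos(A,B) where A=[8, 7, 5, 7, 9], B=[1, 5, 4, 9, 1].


A·B = 8·1 + 7·5 + 5·4 + 7·9 + 9·1 = 135
‖A‖ = √268 = 16.3707, ‖B‖ = √124 = 11.1355
cos = 135/(√268·√124) = 135/√33232 = 0.7406

0.7406


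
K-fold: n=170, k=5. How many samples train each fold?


Fold size = 170/5 = 34
Training per fold = 170 - 34 = 136

136


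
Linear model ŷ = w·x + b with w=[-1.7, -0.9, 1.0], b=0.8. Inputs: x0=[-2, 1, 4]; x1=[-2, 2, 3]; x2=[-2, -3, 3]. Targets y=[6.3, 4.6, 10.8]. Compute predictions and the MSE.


ŷ0 = (-1.7)·(-2) + (-0.9)·(1) + (1.0)·(4) + 0.8 = 7.3
ŷ1 = (-1.7)·(-2) + (-0.9)·(2) + (1.0)·(3) + 0.8 = 5.4
ŷ2 = (-1.7)·(-2) + (-0.9)·(-3) + (1.0)·(3) + 0.8 = 9.9
errors² = [1.0, 0.64, 0.81]
MSE = 2.4500/3 = 0.8167

0.8167


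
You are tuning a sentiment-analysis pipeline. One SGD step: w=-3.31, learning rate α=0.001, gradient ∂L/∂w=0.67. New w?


w_new = w - α·∇
= -3.31 - 0.001·0.67
= -3.31 - 0.00067
= -3.31067

-3.31067


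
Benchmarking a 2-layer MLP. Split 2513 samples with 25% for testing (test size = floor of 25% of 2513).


Test = ⌊2513·25/100⌋ = 628
Train = 2513 - 628 = 1885

Train: 1885, Test: 628


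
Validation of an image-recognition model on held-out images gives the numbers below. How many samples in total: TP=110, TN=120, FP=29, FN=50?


Total = TP + TN + FP + FN
= 110 + 120 + 29 + 50
= 309
(Predicted positive: 139, predicted negative: 170)

309


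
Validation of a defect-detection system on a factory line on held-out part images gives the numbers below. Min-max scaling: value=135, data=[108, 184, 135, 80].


min=80, max=184
(135-80)/(184-80) = 55/104 = 0.5288

0.5288


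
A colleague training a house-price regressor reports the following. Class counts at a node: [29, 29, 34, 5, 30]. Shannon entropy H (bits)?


Probabilities: [29/127, 29/127, 34/127, 5/127, 30/127] ≈ [0.2283, 0.2283, 0.2677, 0.0394, 0.2362]
H = -((29/127)·log₂(29/127) + (29/127)·log₂(29/127) + (34/127)·log₂(34/127) + (5/127)·log₂(5/127) + (30/127)·log₂(30/127))
  = 2.1576 bits

2.1576 bits


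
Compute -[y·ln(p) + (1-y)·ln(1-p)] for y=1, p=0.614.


BCE = -[y·ln(p) + (1-y)·ln(1-p)]
= -1·ln(0.614) - 0
= -ln(0.614) = 0.4878

0.4878


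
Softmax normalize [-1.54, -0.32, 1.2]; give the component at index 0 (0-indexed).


Exponentials: e^-1.54=0.2144, e^-0.32=0.7261, e^1.2=3.3201
Sum = 4.2606
Softmax = [0.0503, 0.1704, 0.7793]
p[0] = 0.2144/4.2606 = 0.0503

0.0503


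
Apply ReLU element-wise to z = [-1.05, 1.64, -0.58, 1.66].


ReLU(-1.05) = max(0, -1.05) = 0.0
ReLU(1.64) = max(0, 1.64) = 1.64
ReLU(-0.58) = max(0, -0.58) = 0.0
ReLU(1.66) = max(0, 1.66) = 1.66
result = [0.0, 1.64, 0.0, 1.66]

[0.0, 1.64, 0.0, 1.66]


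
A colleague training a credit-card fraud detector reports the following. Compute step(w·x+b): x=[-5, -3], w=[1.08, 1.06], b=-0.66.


z = (-5)·(1.08) + (-3)·(1.06) - 0.66
  = -9.24
step(z) = 0 (z<0)

0


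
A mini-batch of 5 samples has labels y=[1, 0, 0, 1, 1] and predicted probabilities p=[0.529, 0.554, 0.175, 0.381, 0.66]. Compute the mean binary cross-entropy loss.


L[0] = -ln(0.529) = 0.6368
L[1] = -ln(1-0.554) = -ln(0.446) = 0.8074
L[2] = -ln(1-0.175) = -ln(0.825) = 0.1924
L[3] = -ln(0.381) = 0.965
L[4] = -ln(0.66) = 0.4155
mean = (0.6368 + 0.8074 + 0.1924 + 0.965 + 0.4155)/5 = 0.6034

0.6034


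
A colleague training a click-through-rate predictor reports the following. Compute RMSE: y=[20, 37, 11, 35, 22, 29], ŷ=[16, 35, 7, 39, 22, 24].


MSE = 77/6 = 12.8333
RMSE = √(77/6) = 3.5824

3.5824


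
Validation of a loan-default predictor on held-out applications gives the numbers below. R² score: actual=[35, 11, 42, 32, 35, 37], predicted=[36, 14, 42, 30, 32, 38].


ȳ = 32
SS_res = Σ(y-ŷ)² = 24
SS_tot = Σ(y-ȳ)² = 584
R² = 1 - SS_res/SS_tot = 1 - 0.0411 = 0.9589

0.9589


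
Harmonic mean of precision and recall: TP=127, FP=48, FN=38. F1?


Precision = 127/175 = 0.7257
Recall = 127/165 = 0.7697
F1 = 2·P·R/(P+R) = 2·TP/(2·TP+FP+FN) = 254/(254+48+38) = 254/340 = 0.7471

0.7471


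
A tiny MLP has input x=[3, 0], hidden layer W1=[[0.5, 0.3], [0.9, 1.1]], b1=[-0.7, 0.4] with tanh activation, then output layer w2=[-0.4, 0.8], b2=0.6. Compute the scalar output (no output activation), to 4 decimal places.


z1[0] = (0.5)·(3) + (0.3)·(0) - 0.7 = 0.8
z1[1] = (0.9)·(3) + (1.1)·(0) + 0.4 = 3.1
h = tanh(z1) = [0.664, 0.9959]
output = (-0.4)·(0.664) + (0.8)·(0.9959) + 0.6 = 1.1311

1.1311


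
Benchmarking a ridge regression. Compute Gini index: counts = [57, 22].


Probabilities: [57/79, 22/79] ≈ [0.7215, 0.2785]
Σpᵢ² = (3249 + 484)/79² = 3733/6241
Gini = 1 - Σpᵢ² = 1 - 3733/6241 = 0.4019

0.4019


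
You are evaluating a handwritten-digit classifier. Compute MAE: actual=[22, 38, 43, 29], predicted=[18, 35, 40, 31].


Absolute errors: |22-18|=4, |38-35|=3, |43-40|=3, |29-31|=2
Sum = 12
MAE = 12/4 = 3

3


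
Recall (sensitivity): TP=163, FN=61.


Recall = TP/(TP+FN)
= 163/(163+61)
= 163/224 = 72.77%

72.77%


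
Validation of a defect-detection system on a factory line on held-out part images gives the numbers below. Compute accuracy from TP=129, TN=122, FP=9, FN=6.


Accuracy = (TP+TN)/(TP+TN+FP+FN)
= (129+122)/(266)
= 251/266 = 94.36%

94.36%


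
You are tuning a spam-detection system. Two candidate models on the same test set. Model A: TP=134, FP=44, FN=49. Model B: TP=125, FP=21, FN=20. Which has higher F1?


Model A: P=134/178=0.7528, R=134/183=0.7322, F1=2PR/(P+R)=2TP/(2TP+FP+FN)=268/361=0.7424
Model B: P=125/146=0.8562, R=125/145=0.8621, F1=2PR/(P+R)=2TP/(2TP+FP+FN)=250/291=0.8591
0.7424 < 0.8591 → Model B

Model B


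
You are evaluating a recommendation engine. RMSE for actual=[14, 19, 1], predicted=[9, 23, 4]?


MSE = 50/3 = 16.6667
RMSE = √(50/3) = 4.0825

4.0825


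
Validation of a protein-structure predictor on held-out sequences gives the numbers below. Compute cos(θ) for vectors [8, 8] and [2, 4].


A·B = 8·2 + 8·4 = 48
‖A‖ = √128 = 11.3137, ‖B‖ = √20 = 4.4721
cos = 48/(√128·√20) = 48/√2560 = 0.9487

0.9487


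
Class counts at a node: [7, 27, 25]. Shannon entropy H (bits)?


Probabilities: [7/59, 27/59, 25/59] ≈ [0.1186, 0.4576, 0.4237]
H = -((7/59)·log₂(7/59) + (27/59)·log₂(27/59) + (25/59)·log₂(25/59))
  = 1.4059 bits

1.4059 bits


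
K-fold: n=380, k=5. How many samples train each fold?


Fold size = 380/5 = 76
Training per fold = 380 - 76 = 304

304


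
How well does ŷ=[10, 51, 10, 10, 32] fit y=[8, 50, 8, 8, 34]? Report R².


ȳ = 21.6
SS_res = Σ(y-ŷ)² = 17
SS_tot = Σ(y-ȳ)² = 1515.2
R² = 1 - SS_res/SS_tot = 1 - 0.0112 = 0.9888

0.9888


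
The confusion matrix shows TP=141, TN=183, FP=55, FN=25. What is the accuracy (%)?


Accuracy = (TP+TN)/(TP+TN+FP+FN)
= (141+183)/(404)
= 324/404 = 80.2%

80.2%


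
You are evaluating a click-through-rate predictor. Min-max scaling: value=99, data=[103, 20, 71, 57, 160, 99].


min=20, max=160
(99-20)/(160-20) = 79/140 = 0.5643

0.5643


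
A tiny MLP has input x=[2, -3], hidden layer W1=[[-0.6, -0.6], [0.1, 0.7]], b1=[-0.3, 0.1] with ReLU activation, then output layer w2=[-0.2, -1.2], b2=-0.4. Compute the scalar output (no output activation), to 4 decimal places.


z1[0] = (-0.6)·(2) + (-0.6)·(-3) - 0.3 = 0.3
z1[1] = (0.1)·(2) + (0.7)·(-3) + 0.1 = -1.8
h = ReLU(z1) = [0.3, 0.0]
output = (-0.2)·(0.3) + (-1.2)·(0.0) - 0.4 = -0.46

-0.46


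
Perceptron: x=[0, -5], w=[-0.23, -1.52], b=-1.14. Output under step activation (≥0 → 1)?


z = (0)·(-0.23) + (-5)·(-1.52) - 1.14
  = 6.46
step(z) = 1 (z≥0)

1


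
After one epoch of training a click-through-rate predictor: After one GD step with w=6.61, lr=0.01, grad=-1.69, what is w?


w_new = w - α·∇
= 6.61 - 0.01·-1.69
= 6.61 + 0.0169
= 6.6269

6.6269


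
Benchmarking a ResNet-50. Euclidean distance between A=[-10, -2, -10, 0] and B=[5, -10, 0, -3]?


d = √((-10-5)² + (-2+ 10)² + (-10-0)² + (0+ 3)²)
  = √(225 + 64 + 100 + 9)
  = √398 = 19.9499

19.9499


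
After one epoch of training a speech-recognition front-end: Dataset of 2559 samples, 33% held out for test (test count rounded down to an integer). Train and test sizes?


Test = ⌊2559·33/100⌋ = 844
Train = 2559 - 844 = 1715

Train: 1715, Test: 844


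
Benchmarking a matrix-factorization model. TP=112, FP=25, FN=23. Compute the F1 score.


Precision = 112/137 = 0.8175
Recall = 112/135 = 0.8296
F1 = 2·P·R/(P+R) = 2·TP/(2·TP+FP+FN) = 224/(224+25+23) = 224/272 = 0.8235

0.8235


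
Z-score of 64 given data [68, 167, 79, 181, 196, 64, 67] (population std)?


μ = 117.4286, σ = 56.0481
z = (64 - 117.4286)/56.0481 = -0.9533

-0.9533


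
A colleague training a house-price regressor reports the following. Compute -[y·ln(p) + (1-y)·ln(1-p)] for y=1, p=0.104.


BCE = -[y·ln(p) + (1-y)·ln(1-p)]
= -1·ln(0.104) - 0
= -ln(0.104) = 2.2634

2.2634


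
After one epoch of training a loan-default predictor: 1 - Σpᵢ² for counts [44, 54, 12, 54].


Probabilities: [44/164, 54/164, 12/164, 54/164] ≈ [0.2683, 0.3293, 0.0732, 0.3293]
Σpᵢ² = (1936 + 2916 + 144 + 2916)/164² = 7912/26896
Gini = 1 - Σpᵢ² = 1 - 7912/26896 = 0.7058

0.7058


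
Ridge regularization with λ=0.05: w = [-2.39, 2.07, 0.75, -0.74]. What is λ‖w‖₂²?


‖w‖₂² = (-2.39)² + (2.07)² + (0.75)² + (-0.74)²
     = 5.7121 + 4.2849 + 0.5625 + 0.5476
     = 11.1071
λ·‖w‖₂² = 0.05·11.1071 = 0.555355

0.555355


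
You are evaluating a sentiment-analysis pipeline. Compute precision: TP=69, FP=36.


Precision = TP/(TP+FP)
= 69/(69+36)
= 69/105 = 65.71%

65.71%


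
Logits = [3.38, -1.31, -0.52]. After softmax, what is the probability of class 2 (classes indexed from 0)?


Exponentials: e^3.38=29.3708, e^-1.31=0.2698, e^-0.52=0.5945
Sum = 30.2351
Softmax = [0.9714, 0.0089, 0.0197]
p[2] = 0.5945/30.2351 = 0.0197

0.0197


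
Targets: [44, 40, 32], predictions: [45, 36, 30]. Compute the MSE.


Squared errors: (44-45)²=1, (40-36)²=16, (32-30)²=4
Sum = 21
MSE = 21/3 = 7

7


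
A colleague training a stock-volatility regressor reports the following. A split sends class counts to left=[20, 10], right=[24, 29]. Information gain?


Parent = [44, 39], H_parent = 0.9974
H_left = 0.9183 (n=30), H_right = 0.9936 (n=53)
H_children = (30/83)·0.9183 + (53/83)·0.9936 = 0.9664
IG = 0.9974 - 0.9664 = 0.031

0.031


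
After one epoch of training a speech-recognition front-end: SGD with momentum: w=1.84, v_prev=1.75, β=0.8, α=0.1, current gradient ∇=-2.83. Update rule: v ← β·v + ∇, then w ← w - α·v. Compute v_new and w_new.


v_new = 0.8·1.75 - 2.83 = 1.4 - 2.83 = -1.43
w_new = 1.84 - 0.1·-1.43 = 1.84 + 0.143 = 1.983

v_new=-1.43, w_new=1.983


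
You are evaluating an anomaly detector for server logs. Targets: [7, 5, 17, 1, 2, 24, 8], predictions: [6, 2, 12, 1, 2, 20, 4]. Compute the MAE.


Absolute errors: |7-6|=1, |5-2|=3, |17-12|=5, |1-1|=0, |2-2|=0, |24-20|=4, |8-4|=4
Sum = 17
MAE = 17/7 = 17/7

17/7


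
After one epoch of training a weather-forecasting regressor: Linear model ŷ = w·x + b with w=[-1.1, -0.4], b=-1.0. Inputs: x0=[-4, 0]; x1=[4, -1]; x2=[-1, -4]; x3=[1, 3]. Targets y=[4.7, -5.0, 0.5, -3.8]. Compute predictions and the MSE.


ŷ0 = (-1.1)·(-4) + (-0.4)·(0) - 1.0 = 3.4
ŷ1 = (-1.1)·(4) + (-0.4)·(-1) - 1.0 = -5.0
ŷ2 = (-1.1)·(-1) + (-0.4)·(-4) - 1.0 = 1.7
ŷ3 = (-1.1)·(1) + (-0.4)·(3) - 1.0 = -3.3
errors² = [1.69, 0.0, 1.44, 0.25]
MSE = 3.3800/4 = 0.845

0.845


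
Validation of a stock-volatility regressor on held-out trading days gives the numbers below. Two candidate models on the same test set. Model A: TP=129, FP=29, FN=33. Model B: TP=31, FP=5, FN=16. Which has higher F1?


Model A: P=129/158=0.8165, R=129/162=0.7963, F1=2PR/(P+R)=2TP/(2TP+FP+FN)=258/320=0.8063
Model B: P=31/36=0.8611, R=31/47=0.6596, F1=2PR/(P+R)=2TP/(2TP+FP+FN)=62/83=0.747
0.8063 > 0.747 → Model A

Model A


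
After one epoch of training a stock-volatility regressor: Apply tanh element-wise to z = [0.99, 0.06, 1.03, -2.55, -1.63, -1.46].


tanh(0.99) = 0.7574
tanh(0.06) = 0.0599
tanh(1.03) = 0.7739
tanh(-2.55) = -0.9879
tanh(-1.63) = -0.9261
tanh(-1.46) = -0.8977
result = [0.7574, 0.0599, 0.7739, -0.9879, -0.9261, -0.8977]

[0.7574, 0.0599, 0.7739, -0.9879, -0.9261, -0.8977]


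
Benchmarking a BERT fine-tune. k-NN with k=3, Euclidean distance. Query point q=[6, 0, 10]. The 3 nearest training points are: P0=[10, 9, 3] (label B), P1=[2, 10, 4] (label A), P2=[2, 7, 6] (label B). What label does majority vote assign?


d(q,P0) = 12.083  (label B)
d(q,P1) = 12.3288  (label A)
d(q,P2) = 9.0  (label B)
Votes: A=1, B=2
Majority → B

B


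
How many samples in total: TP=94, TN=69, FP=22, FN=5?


Total = TP + TN + FP + FN
= 94 + 69 + 22 + 5
= 190
(Predicted positive: 116, predicted negative: 74)

190


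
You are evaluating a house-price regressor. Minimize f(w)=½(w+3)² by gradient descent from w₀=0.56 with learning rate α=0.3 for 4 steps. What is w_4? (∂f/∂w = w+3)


step 1: grad = 0.56+3 = 3.56; w = 0.56 - 0.3·(3.56) = -0.508
step 2: grad = -0.508+3 = 2.492; w = -0.508 - 0.3·(2.492) = -1.2556
step 3: grad = -1.2556+3 = 1.7444; w = -1.2556 - 0.3·(1.7444) = -1.77892
step 4: grad = -1.77892+3 = 1.22108; w = -1.77892 - 0.3·(1.22108) = -2.145244

-2.145244


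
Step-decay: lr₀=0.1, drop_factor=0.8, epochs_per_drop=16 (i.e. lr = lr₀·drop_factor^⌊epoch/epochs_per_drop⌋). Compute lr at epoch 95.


n_drops = ⌊95/16⌋ = 5
lr = 0.1·0.8^5 = 0.1·0.32768 = 0.032768

0.032768


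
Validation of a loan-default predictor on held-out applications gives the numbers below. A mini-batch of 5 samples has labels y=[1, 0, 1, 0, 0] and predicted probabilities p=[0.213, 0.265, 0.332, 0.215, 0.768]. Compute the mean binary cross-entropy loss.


L[0] = -ln(0.213) = 1.5465
L[1] = -ln(1-0.265) = -ln(0.735) = 0.3079
L[2] = -ln(0.332) = 1.1026
L[3] = -ln(1-0.215) = -ln(0.785) = 0.2421
L[4] = -ln(1-0.768) = -ln(0.232) = 1.461
mean = (1.5465 + 0.3079 + 1.1026 + 0.2421 + 1.461)/5 = 0.932

0.932


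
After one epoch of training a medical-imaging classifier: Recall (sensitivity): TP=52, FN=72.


Recall = TP/(TP+FN)
= 52/(52+72)
= 52/124 = 41.94%

41.94%


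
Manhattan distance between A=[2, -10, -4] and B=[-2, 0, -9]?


d = |2+ 2| + |-10-0| + |-4+ 9|
  = 4 + 10 + 5
  = 19

19


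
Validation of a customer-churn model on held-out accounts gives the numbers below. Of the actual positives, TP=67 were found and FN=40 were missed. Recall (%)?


Recall = TP/(TP+FN)
= 67/(67+40)
= 67/107 = 62.62%

62.62%


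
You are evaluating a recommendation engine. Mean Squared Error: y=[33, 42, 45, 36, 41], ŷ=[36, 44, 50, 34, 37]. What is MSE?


Squared errors: (33-36)²=9, (42-44)²=4, (45-50)²=25, (36-34)²=4, (41-37)²=16
Sum = 58
MSE = 58/5 = 58/5

58/5


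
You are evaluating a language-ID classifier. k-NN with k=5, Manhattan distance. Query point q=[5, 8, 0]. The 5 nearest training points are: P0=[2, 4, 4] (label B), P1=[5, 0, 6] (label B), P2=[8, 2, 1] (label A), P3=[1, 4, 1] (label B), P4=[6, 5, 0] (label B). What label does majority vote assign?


d(q,P0) = 11  (label B)
d(q,P1) = 14  (label B)
d(q,P2) = 10  (label A)
d(q,P3) = 9  (label B)
d(q,P4) = 4  (label B)
Votes: A=1, B=4
Majority → B

B
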